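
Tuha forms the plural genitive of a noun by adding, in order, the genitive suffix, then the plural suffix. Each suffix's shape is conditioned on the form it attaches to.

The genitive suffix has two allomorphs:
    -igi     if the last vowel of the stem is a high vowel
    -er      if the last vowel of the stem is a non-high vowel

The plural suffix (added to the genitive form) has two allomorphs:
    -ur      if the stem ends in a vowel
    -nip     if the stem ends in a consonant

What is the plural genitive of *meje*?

The last vowel of *meje* is /e/, which is a non-high vowel, so the genitive suffix is -er, giving *mejeer*.
The final sound of the genitive form *mejeer* is /r/, which is a consonant, so the plural suffix is -nip, giving *mejeernip*.

mejeernip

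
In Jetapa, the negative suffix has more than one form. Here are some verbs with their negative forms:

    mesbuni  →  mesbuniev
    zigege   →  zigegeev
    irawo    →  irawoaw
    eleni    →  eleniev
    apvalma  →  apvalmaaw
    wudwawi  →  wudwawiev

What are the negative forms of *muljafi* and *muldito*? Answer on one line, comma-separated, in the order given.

Looking at the last vowel of each stem: -ev when the last vowel of the stem is a front vowel (*mesbuni*, *zigege*, *eleni*, *wudwawi*); -aw when the last vowel of the stem is a back vowel (*irawo*, *apvalma*).
*muljafi*: last vowel = /i/, a front vowel → -ev → *muljafiev*.
The last vowel of *muldito* is /o/, which is a back vowel, so the suffix is -aw, giving *mulditoaw*.

muljafiev, mulditoaw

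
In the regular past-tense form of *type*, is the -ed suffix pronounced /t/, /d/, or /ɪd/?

The stem *type* ends in a voiceless consonant other than /t/.
The -ed suffix is realized as /ɪd/ after /t, d/; as /t/ after other voiceless consonants; and as /d/ after other voiced sounds.
So -ed on *type* is pronounced /t/.

/t/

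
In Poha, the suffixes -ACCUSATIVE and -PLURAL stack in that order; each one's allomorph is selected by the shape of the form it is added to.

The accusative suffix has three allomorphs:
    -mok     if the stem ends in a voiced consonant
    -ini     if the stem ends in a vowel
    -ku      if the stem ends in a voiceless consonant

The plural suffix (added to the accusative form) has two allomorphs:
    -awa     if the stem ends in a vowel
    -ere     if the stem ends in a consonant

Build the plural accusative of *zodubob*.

zodubobmokere

The final sound of *zodubob* is /b/, which is a voiced consonant, so the accusative suffix is -mok, giving *zodubobmok*.
The accusative form *zodubobmok*: final sound = /k/, a consonant → -ere → *zodubobmokere*.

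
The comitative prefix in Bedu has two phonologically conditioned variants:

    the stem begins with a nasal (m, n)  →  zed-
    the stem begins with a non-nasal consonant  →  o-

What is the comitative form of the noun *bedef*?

obedef

*bedef* — first consonant /b/ (non-nasal) → o- → *obedef*.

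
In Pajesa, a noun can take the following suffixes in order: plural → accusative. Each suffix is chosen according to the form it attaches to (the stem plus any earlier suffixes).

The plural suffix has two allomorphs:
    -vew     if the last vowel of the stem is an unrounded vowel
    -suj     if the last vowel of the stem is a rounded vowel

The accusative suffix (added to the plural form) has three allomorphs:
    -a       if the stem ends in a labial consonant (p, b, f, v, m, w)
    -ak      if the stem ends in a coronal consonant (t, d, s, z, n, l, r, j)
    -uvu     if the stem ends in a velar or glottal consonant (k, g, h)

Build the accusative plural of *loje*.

lojevewa

The last vowel of *loje* is /e/, which is an unrounded vowel, so the plural suffix is -vew, giving *lojevew*.
The plural form *lojevew*: final consonant = /w/, labial → -a → *lojevewa*.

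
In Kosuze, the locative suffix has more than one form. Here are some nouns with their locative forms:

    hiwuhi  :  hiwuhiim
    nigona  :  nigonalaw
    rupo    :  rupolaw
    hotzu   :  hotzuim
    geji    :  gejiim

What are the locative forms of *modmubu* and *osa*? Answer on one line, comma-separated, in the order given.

modmubuim, osalaw

The alternation tracks the last vowel of the stem — -im when the last vowel of the stem is a high vowel (*hiwuhi*, *hotzu*, *geji*); -law when the last vowel of the stem is a non-high vowel (*nigona*, *rupo*).
The last vowel of *modmubu* is /u/, which is a high vowel, so the suffix is -im, giving *modmubuim*.
*osa*: last vowel = /a/, a non-high vowel → -law → *osalaw*.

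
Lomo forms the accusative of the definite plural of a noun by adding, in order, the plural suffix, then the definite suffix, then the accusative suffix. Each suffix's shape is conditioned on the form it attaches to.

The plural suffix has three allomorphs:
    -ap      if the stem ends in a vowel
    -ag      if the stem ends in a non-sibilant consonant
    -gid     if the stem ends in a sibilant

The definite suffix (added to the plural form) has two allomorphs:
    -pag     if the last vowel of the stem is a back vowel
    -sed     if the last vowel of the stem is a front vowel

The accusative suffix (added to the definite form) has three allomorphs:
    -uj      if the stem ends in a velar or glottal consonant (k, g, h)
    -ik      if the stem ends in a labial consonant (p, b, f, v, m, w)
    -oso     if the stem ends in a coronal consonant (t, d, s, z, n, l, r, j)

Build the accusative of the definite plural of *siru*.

siruappaguj

*siru* — final sound /u/ (a vowel) → -ap → *siruap*.
The plural form *siruap*: last vowel = /a/, a back vowel → -pag → *siruappag*.
The definite form *siruappag*: final consonant = /g/, velar/glottal → -uj → *siruappaguj*.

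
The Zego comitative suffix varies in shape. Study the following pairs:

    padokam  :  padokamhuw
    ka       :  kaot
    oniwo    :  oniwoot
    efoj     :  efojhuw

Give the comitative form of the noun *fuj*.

The pattern is consonant vs. vowel: -huw when the stem ends in a consonant (*padokam*, *efoj*); -ot when the stem ends in a vowel (*ka*, *oniwo*).
The final sound of *fuj* is /j/, which is a consonant, so the suffix is -huw, giving *fujhuw*.

fujhuw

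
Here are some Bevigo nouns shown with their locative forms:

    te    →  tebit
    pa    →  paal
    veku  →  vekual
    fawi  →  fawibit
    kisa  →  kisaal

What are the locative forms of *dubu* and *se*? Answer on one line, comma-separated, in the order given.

The pattern is front/back vowel harmony: -bit when the last vowel of the stem is a front vowel (*te*, *fawi*); -al when the last vowel of the stem is a back vowel (*pa*, *veku*, *kisa*).
Since the last vowel of *dubu* is /u/ (a back vowel), it takes -al, giving *dubual*.
*se* — last vowel /e/ (a front vowel) → -bit → *sebit*.

dubual, sebit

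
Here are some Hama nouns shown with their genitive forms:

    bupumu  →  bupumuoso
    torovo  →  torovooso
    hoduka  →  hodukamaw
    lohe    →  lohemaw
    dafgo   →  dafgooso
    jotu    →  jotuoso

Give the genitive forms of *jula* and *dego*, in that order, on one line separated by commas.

The alternation tracks the last vowel of the stem — -oso when the last vowel of the stem is a rounded vowel (*bupumu*, *torovo*, *dafgo*, *jotu*); -maw when the last vowel of the stem is an unrounded vowel (*hoduka*, *lohe*).
*jula*: last vowel = /a/, an unrounded vowel → -maw → *julamaw*.
The last vowel of *dego* is /o/, which is a rounded vowel, so the suffix is -oso, giving *degooso*.

julamaw, degooso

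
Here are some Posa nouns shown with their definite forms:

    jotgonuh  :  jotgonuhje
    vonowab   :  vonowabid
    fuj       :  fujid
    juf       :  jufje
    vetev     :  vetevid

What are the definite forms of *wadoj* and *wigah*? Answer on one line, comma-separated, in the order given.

The pattern is voicing of the final consonant: -je when the stem ends in a voiceless consonant (*jotgonuh*, *juf*); -id when the stem ends in a voiced consonant (*vonowab*, *fuj*, *vetev*).
*wadoj*: final consonant = /j/, voiced → -id → *wadojid*.
Since the final consonant of *wigah* is /h/ (voiceless), it takes -je, giving *wigahje*.

wadojid, wigahje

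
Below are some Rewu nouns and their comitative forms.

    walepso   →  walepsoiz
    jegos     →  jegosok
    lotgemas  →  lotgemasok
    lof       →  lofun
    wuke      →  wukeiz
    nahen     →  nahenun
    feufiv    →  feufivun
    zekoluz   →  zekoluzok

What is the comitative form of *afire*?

The pattern is sibilance of the final sound: -ok when the stem ends in a sibilant (*jegos*, *lotgemas*, *zekoluz*); -un when the stem ends in a non-sibilant consonant (*lof*, *nahen*, *feufiv*); -iz when the stem ends in a vowel (*walepso*, *wuke*).
*afire* — final sound /e/ (a vowel) → -iz → *afireiz*.

afireiz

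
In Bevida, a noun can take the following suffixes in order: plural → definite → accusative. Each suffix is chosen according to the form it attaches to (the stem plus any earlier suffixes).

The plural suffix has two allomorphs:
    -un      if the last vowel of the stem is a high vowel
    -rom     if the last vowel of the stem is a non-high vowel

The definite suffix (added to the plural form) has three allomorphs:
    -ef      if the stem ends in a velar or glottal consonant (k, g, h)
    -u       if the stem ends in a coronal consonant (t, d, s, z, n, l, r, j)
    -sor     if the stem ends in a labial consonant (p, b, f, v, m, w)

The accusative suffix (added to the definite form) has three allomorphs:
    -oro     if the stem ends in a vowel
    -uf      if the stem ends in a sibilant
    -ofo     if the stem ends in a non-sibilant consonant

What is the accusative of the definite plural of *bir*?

*bir*: last vowel = /i/, a high vowel → -un → *birun*.
The final consonant of the plural form *birun* is /n/, which is coronal, so the definite suffix is -u, giving *birunu*.
The definite form *birunu* — final sound /u/ (a vowel) → -oro → *birunuoro*.

birunuoro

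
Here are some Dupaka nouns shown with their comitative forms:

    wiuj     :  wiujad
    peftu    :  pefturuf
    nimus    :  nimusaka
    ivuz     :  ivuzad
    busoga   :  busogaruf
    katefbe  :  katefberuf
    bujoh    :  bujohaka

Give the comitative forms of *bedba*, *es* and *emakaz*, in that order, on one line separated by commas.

Looking at the final sound of each stem: -aka when the stem ends in a voiceless consonant (*nimus*, *bujoh*); -ad when the stem ends in a voiced consonant (*wiuj*, *ivuz*); -ruf when the stem ends in a vowel (*peftu*, *busoga*, *katefbe*).
*bedba*: final sound = /a/, a vowel → -ruf → *bedbaruf*.
*es* — final sound /s/ (a voiceless consonant) → -aka → *esaka*.
*emakaz* — final sound /z/ (a voiced consonant) → -ad → *emakazad*.

bedbaruf, esaka, emakazad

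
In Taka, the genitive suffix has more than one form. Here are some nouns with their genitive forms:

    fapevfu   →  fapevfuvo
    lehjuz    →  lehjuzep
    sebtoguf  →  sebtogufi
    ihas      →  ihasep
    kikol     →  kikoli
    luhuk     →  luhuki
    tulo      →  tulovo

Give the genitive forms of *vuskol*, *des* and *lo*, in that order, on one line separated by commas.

vuskoli, desep, lovo

The alternation tracks the final sound of the stem — -ep when the stem ends in a sibilant (*lehjuz*, *ihas*); -i when the stem ends in a non-sibilant consonant (*sebtoguf*, *kikol*, *luhuk*); -vo when the stem ends in a vowel (*fapevfu*, *tulo*).
*vuskol* — final sound /l/ (a non-sibilant consonant) → -i → *vuskoli*.
*des*: final sound = /s/, a sibilant → -ep → *desep*.
Since the final sound of *lo* is /o/ (a vowel), it takes -vo, giving *lovo*.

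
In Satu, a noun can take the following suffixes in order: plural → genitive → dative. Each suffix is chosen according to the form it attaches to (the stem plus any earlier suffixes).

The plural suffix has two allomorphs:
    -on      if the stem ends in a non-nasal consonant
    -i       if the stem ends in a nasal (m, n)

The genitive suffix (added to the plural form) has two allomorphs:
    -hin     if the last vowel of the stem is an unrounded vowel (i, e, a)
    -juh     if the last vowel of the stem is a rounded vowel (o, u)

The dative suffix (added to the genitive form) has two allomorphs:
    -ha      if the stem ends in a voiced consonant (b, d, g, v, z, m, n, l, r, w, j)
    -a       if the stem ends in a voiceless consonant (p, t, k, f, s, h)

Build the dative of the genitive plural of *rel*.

relonjuha

Since the final consonant of *rel* is /l/ (non-nasal), it takes -on, giving *relon*.
The plural form *relon*: last vowel = /o/, a rounded vowel → -juh → *relonjuh*.
Since the final consonant of the genitive form *relonjuh* is /h/ (voiceless), it takes -a, giving *relonjuha*.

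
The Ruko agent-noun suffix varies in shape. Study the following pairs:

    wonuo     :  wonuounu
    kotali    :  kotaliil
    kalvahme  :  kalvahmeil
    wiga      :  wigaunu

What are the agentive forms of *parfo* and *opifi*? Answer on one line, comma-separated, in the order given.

parfounu, opifiil

The pattern is front/back vowel harmony: -il when the last vowel of the stem is a front vowel (*kotali*, *kalvahme*); -unu when the last vowel of the stem is a back vowel (*wonuo*, *wiga*).
The last vowel of *parfo* is /o/, which is a back vowel, so the suffix is -unu, giving *parfounu*.
*opifi*: last vowel = /i/, a front vowel → -il → *opifiil*.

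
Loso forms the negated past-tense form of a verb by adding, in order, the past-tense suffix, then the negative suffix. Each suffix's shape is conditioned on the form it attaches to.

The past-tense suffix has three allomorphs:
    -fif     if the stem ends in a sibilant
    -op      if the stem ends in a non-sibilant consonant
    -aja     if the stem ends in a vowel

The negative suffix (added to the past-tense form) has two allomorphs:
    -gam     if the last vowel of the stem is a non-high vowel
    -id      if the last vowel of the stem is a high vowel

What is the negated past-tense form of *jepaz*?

*jepaz* — final sound /z/ (a sibilant) → -fif → *jepazfif*.
The past-tense form *jepazfif*: last vowel = /i/, a high vowel → -id → *jepazfifid*.

jepazfifid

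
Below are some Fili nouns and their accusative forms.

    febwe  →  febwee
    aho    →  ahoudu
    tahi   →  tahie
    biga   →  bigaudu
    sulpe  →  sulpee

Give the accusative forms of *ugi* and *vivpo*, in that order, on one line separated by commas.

ugie, vivpoudu

The pattern is front/back vowel harmony: -e when the last vowel of the stem is a front vowel (*febwe*, *tahi*, *sulpe*); -udu when the last vowel of the stem is a back vowel (*aho*, *biga*).
Since the last vowel of *ugi* is /i/ (a front vowel), it takes -e, giving *ugie*.
*vivpo* — last vowel /o/ (a back vowel) → -udu → *vivpoudu*.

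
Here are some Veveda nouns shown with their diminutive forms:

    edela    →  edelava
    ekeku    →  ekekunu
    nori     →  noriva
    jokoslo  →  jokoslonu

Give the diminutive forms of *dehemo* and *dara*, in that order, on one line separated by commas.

dehemonu, darava

The pattern is rounding harmony: -nu when the last vowel of the stem is a rounded vowel (*ekeku*, *jokoslo*); -va when the last vowel of the stem is an unrounded vowel (*edela*, *nori*).
*dehemo*: last vowel = /o/, a rounded vowel → -nu → *dehemonu*.
*dara* — last vowel /a/ (an unrounded vowel) → -va → *darava*.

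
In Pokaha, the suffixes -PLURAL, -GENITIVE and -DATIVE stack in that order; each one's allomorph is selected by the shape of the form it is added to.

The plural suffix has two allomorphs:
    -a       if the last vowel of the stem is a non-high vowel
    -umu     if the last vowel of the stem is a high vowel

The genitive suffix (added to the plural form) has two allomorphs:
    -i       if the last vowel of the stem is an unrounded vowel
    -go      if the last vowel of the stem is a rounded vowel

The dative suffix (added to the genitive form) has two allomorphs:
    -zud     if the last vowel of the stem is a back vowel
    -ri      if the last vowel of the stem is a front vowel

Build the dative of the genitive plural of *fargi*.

fargiumugozud

*fargi* — last vowel /i/ (a high vowel) → -umu → *fargiumu*.
Since the last vowel of the plural form *fargiumu* is /u/ (a rounded vowel), it takes -go, giving *fargiumugo*.
The genitive form *fargiumugo* — last vowel /o/ (a back vowel) → -zud → *fargiumugozud*.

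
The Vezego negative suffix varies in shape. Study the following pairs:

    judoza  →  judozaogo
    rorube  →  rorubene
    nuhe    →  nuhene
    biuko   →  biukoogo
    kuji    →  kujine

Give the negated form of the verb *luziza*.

luzizaogo

The alternation tracks the last vowel of the stem — -ne when the last vowel of the stem is a front vowel (*rorube*, *nuhe*, *kuji*); -ogo when the last vowel of the stem is a back vowel (*judoza*, *biuko*).
The last vowel of *luziza* is /a/, which is a back vowel, so the suffix is -ogo, giving *luzizaogo*.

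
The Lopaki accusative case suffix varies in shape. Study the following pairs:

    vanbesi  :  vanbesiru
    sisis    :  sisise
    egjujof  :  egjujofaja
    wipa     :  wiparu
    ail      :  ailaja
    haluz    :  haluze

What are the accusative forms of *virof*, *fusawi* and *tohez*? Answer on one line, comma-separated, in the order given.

Looking at the final sound of each stem: -e when the stem ends in a sibilant (*sisis*, *haluz*); -aja when the stem ends in a non-sibilant consonant (*egjujof*, *ail*); -ru when the stem ends in a vowel (*vanbesi*, *wipa*).
Since the final sound of *virof* is /f/ (a non-sibilant consonant), it takes -aja, giving *virofaja*.
*fusawi*: final sound = /i/, a vowel → -ru → *fusawiru*.
Since the final sound of *tohez* is /z/ (a sibilant), it takes -e, giving *toheze*.

virofaja, fusawiru, toheze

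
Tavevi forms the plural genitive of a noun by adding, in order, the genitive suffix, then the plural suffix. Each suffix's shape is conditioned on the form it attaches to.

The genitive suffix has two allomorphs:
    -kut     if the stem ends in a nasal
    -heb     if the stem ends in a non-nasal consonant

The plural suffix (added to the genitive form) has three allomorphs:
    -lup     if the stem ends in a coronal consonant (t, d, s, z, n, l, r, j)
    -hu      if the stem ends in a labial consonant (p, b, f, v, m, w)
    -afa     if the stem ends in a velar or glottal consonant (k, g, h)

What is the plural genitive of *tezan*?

*tezan*: final consonant = /n/, a nasal → -kut → *tezankut*.
The final consonant of the genitive form *tezankut* is /t/, which is coronal, so the plural suffix is -lup, giving *tezankutlup*.

tezankutlup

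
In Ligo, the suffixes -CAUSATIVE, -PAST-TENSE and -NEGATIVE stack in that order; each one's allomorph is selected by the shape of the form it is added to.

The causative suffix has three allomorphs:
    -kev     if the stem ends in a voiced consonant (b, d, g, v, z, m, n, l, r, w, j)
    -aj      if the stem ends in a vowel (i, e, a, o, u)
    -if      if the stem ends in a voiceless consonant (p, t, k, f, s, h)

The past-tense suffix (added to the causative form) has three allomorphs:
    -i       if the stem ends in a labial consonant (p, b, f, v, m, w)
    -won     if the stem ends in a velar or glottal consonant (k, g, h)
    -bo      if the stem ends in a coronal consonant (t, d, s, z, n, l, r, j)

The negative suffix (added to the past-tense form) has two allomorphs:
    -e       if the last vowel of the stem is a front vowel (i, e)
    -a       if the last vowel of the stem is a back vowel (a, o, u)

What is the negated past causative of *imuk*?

*imuk*: final sound = /k/, a voiceless consonant → -if → *imukif*.
Since the final consonant of the causative form *imukif* is /f/ (labial), it takes -i, giving *imukifi*.
The past-tense form *imukifi* — last vowel /i/ (a front vowel) → -e → *imukifie*.

imukifie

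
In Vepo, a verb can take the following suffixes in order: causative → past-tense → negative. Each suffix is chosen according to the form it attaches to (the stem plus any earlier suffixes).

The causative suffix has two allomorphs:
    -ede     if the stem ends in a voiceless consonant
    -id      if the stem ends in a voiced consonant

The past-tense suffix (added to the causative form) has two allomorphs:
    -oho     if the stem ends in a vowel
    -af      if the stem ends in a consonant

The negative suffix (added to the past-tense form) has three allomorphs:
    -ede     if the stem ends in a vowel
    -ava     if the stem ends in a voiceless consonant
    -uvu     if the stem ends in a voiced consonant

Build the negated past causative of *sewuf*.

sewufedeohoede

*sewuf* — final consonant /f/ (voiceless) → -ede → *sewufede*.
Since the final sound of the causative form *sewufede* is /e/ (a vowel), it takes -oho, giving *sewufedeoho*.
Since the final sound of the past-tense form *sewufedeoho* is /o/ (a vowel), it takes -ede, giving *sewufedeohoede*.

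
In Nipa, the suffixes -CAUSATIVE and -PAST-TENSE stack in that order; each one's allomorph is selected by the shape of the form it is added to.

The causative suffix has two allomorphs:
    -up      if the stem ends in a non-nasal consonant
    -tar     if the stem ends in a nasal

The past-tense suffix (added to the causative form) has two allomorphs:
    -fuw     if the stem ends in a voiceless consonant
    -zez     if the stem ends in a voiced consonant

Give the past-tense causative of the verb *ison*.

isontarzez

*ison*: final consonant = /n/, a nasal → -tar → *isontar*.
Since the final consonant of the causative form *isontar* is /r/ (voiced), it takes -zez, giving *isontarzez*.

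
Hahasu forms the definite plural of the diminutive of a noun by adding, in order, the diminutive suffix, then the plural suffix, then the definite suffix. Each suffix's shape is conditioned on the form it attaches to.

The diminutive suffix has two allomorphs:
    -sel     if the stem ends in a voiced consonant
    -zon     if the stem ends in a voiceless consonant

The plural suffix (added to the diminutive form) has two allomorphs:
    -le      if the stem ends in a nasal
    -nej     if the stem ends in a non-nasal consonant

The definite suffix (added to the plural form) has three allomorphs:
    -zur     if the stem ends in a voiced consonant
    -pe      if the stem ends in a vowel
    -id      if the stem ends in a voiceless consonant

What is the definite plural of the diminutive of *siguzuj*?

siguzujselnejzur

The final consonant of *siguzuj* is /j/, which is voiced, so the diminutive suffix is -sel, giving *siguzujsel*.
The diminutive form *siguzujsel*: final consonant = /l/, non-nasal → -nej → *siguzujselnej*.
The final sound of the plural form *siguzujselnej* is /j/, which is a voiced consonant, so the definite suffix is -zur, giving *siguzujselnejzur*.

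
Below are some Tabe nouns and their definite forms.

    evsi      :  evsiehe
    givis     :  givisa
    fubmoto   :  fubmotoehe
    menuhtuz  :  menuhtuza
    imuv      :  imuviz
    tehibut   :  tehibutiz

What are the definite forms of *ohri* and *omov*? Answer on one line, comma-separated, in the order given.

ohriehe, omoviz

The suffix is conditioned by the final sound: -a when the stem ends in a sibilant (*givis*, *menuhtuz*); -iz when the stem ends in a non-sibilant consonant (*imuv*, *tehibut*); -ehe when the stem ends in a vowel (*evsi*, *fubmoto*).
*ohri* — final sound /i/ (a vowel) → -ehe → *ohriehe*.
*omov* — final sound /v/ (a non-sibilant consonant) → -iz → *omoviz*.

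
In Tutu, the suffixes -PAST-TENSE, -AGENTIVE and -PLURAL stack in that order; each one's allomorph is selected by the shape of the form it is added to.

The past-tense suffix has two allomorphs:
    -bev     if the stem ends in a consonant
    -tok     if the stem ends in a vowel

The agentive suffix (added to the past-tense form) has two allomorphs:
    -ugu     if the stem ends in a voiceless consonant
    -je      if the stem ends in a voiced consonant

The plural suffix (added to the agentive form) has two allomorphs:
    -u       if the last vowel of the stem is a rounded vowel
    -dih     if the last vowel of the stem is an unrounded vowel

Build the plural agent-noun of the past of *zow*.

The final sound of *zow* is /w/, which is a consonant, so the past-tense suffix is -bev, giving *zowbev*.
The final consonant of the past-tense form *zowbev* is /v/, which is voiced, so the agentive suffix is -je, giving *zowbevje*.
The last vowel of the agentive form *zowbevje* is /e/, which is an unrounded vowel, so the plural suffix is -dih, giving *zowbevjedih*.

zowbevjedih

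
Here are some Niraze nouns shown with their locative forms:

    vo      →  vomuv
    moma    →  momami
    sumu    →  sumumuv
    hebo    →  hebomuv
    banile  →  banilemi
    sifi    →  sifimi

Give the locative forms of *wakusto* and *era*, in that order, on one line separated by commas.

wakustomuv, erami

Looking at the last vowel of each stem: -muv when the last vowel of the stem is a rounded vowel (*vo*, *sumu*, *hebo*); -mi when the last vowel of the stem is an unrounded vowel (*moma*, *banile*, *sifi*).
*wakusto* — last vowel /o/ (a rounded vowel) → -muv → *wakustomuv*.
Since the last vowel of *era* is /a/ (an unrounded vowel), it takes -mi, giving *erami*.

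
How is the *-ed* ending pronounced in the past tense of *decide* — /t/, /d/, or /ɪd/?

/ɪd/

The stem *decide* ends in /t/ or /d/.
The -ed suffix is realized as /ɪd/ after /t, d/; as /t/ after other voiceless consonants; and as /d/ after other voiced sounds.
So -ed on *decide* is pronounced /ɪd/.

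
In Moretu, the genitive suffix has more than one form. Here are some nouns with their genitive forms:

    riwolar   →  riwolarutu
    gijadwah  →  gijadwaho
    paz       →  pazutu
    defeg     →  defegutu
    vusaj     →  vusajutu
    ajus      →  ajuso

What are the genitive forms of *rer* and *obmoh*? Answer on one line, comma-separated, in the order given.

Looking at the final consonant of each stem: -o when the stem ends in a voiceless consonant (*gijadwah*, *ajus*); -utu when the stem ends in a voiced consonant (*riwolar*, *paz*, *defeg*, *vusaj*).
The final consonant of *rer* is /r/, which is voiced, so the suffix is -utu, giving *rerutu*.
The final consonant of *obmoh* is /h/, which is voiceless, so the suffix is -o, giving *obmoho*.

rerutu, obmoho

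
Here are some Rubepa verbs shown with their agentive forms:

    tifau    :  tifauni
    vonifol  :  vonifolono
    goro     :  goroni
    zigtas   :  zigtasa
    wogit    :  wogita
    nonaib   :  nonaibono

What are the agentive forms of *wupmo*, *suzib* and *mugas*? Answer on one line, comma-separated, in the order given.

Looking at the final sound of each stem: -a when the stem ends in a voiceless consonant (*zigtas*, *wogit*); -ono when the stem ends in a voiced consonant (*vonifol*, *nonaib*); -ni when the stem ends in a vowel (*tifau*, *goro*).
*wupmo* — final sound /o/ (a vowel) → -ni → *wupmoni*.
*suzib* — final sound /b/ (a voiced consonant) → -ono → *suzibono*.
Since the final sound of *mugas* is /s/ (a voiceless consonant), it takes -a, giving *mugasa*.

wupmoni, suzibono, mugasa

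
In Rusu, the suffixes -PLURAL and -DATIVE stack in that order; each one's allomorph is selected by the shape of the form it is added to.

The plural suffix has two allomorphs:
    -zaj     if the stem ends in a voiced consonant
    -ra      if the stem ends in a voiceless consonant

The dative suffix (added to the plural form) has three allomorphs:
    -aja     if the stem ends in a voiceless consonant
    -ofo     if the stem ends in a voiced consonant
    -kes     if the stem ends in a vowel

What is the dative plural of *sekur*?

*sekur*: final consonant = /r/, voiced → -zaj → *sekurzaj*.
Since the final sound of the plural form *sekurzaj* is /j/ (a voiced consonant), it takes -ofo, giving *sekurzajofo*.

sekurzajofo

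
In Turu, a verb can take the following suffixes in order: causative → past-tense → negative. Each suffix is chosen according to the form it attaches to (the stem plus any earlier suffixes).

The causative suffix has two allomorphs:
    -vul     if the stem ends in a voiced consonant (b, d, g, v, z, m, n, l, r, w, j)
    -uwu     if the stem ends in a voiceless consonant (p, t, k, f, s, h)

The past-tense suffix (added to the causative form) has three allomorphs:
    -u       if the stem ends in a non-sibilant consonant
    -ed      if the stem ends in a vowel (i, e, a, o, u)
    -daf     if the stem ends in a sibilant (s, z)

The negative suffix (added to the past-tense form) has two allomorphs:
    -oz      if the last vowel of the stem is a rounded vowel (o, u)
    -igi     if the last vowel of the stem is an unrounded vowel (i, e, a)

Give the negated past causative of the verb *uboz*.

ubozvuluoz

*uboz* — final consonant /z/ (voiced) → -vul → *ubozvul*.
The causative form *ubozvul* — final sound /l/ (a non-sibilant consonant) → -u → *ubozvulu*.
The past-tense form *ubozvulu*: last vowel = /u/, a rounded vowel → -oz → *ubozvuluoz*.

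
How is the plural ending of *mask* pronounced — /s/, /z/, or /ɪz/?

The stem *mask* ends in a voiceless non-sibilant consonant.
The plural suffix surfaces as /ɪz/ after sibilants, /s/ after other voiceless consonants, and /z/ after other voiced sounds.
So the plural -s on *mask* is pronounced /s/.

/s/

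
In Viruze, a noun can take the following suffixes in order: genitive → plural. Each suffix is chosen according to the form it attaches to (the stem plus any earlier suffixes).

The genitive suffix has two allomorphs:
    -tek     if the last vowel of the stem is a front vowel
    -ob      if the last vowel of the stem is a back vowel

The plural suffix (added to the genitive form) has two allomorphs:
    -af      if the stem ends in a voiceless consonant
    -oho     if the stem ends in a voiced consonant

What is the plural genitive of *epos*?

*epos*: last vowel = /o/, a back vowel → -ob → *eposob*.
Since the final consonant of the genitive form *eposob* is /b/ (voiced), it takes -oho, giving *eposoboho*.

eposoboho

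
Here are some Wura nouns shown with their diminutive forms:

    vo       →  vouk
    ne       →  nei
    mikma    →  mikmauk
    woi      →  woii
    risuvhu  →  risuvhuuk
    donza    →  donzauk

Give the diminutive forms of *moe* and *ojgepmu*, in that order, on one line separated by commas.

moei, ojgepmuuk

The suffix is conditioned by the last vowel: -i when the last vowel of the stem is a front vowel (*ne*, *woi*); -uk when the last vowel of the stem is a back vowel (*vo*, *mikma*, *risuvhu*, *donza*).
Since the last vowel of *moe* is /e/ (a front vowel), it takes -i, giving *moei*.
The last vowel of *ojgepmu* is /u/, which is a back vowel, so the suffix is -uk, giving *ojgepmuuk*.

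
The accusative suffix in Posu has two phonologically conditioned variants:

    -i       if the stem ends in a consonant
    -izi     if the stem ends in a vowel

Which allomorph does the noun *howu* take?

Since the final sound of *howu* is /u/ (a vowel), it takes -izi.

-izi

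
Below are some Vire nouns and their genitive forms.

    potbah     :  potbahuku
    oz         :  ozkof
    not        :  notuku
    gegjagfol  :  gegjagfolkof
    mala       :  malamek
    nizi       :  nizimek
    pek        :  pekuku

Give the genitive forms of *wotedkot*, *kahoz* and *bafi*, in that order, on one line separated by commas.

wotedkotuku, kahozkof, bafimek

The suffix is conditioned by the final sound: -uku when the stem ends in a voiceless consonant (*potbah*, *not*, *pek*); -kof when the stem ends in a voiced consonant (*oz*, *gegjagfol*); -mek when the stem ends in a vowel (*mala*, *nizi*).
Since the final sound of *wotedkot* is /t/ (a voiceless consonant), it takes -uku, giving *wotedkotuku*.
*kahoz*: final sound = /z/, a voiced consonant → -kof → *kahozkof*.
*bafi* — final sound /i/ (a vowel) → -mek → *bafimek*.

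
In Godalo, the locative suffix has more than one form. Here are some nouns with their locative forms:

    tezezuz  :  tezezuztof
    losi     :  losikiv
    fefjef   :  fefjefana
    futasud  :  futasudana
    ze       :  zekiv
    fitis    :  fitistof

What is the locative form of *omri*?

The pattern is sibilance of the final sound: -tof when the stem ends in a sibilant (*tezezuz*, *fitis*); -ana when the stem ends in a non-sibilant consonant (*fefjef*, *futasud*); -kiv when the stem ends in a vowel (*losi*, *ze*).
*omri*: final sound = /i/, a vowel → -kiv → *omrikiv*.

omrikiv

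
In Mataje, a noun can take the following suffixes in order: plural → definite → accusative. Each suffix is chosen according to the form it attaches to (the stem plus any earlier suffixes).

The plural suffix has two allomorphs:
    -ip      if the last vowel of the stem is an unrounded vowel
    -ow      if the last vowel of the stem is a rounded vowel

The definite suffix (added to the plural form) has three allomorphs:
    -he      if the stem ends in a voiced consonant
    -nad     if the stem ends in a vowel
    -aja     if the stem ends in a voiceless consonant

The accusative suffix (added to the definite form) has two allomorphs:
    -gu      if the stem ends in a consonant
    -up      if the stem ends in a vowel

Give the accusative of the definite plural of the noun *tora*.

Since the last vowel of *tora* is /a/ (an unrounded vowel), it takes -ip, giving *toraip*.
The plural form *toraip*: final sound = /p/, a voiceless consonant → -aja → *toraipaja*.
The final sound of the definite form *toraipaja* is /a/, which is a vowel, so the accusative suffix is -up, giving *toraipajaup*.

toraipajaup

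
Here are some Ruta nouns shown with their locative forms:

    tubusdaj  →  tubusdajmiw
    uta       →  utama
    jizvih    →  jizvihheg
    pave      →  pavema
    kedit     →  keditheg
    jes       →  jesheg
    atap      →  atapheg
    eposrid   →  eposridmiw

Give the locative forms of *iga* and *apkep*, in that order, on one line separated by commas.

Looking at the final sound of each stem: -heg when the stem ends in a voiceless consonant (*jizvih*, *kedit*, *jes*, *atap*); -miw when the stem ends in a voiced consonant (*tubusdaj*, *eposrid*); -ma when the stem ends in a vowel (*uta*, *pave*).
Since the final sound of *iga* is /a/ (a vowel), it takes -ma, giving *igama*.
*apkep* — final sound /p/ (a voiceless consonant) → -heg → *apkepheg*.

igama, apkepheg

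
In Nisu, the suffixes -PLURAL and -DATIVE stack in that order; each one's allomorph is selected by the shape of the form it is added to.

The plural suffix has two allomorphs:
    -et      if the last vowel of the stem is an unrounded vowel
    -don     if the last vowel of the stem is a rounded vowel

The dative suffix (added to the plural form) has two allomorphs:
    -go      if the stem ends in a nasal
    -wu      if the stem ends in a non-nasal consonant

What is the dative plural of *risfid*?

risfidetwu

*risfid* — last vowel /i/ (an unrounded vowel) → -et → *risfidet*.
The final consonant of the plural form *risfidet* is /t/, which is non-nasal, so the dative suffix is -wu, giving *risfidetwu*.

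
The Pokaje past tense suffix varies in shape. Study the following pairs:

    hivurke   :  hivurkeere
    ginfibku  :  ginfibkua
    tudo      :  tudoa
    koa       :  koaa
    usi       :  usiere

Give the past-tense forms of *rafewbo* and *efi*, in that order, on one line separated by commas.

rafewboa, efiere

The pattern is front/back vowel harmony: -ere when the last vowel of the stem is a front vowel (*hivurke*, *usi*); -a when the last vowel of the stem is a back vowel (*ginfibku*, *tudo*, *koa*).
*rafewbo* — last vowel /o/ (a back vowel) → -a → *rafewboa*.
*efi*: last vowel = /i/, a front vowel → -ere → *efiere*.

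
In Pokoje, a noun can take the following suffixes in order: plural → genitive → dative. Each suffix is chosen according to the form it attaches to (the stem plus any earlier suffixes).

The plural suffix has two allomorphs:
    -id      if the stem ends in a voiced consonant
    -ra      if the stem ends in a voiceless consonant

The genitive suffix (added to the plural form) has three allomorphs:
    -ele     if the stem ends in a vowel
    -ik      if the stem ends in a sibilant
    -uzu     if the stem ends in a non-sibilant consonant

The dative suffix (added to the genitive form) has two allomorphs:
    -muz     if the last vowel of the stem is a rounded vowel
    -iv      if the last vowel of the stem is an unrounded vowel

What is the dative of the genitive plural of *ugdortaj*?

ugdortajiduzumuz

*ugdortaj* — final consonant /j/ (voiced) → -id → *ugdortajid*.
The final sound of the plural form *ugdortajid* is /d/, which is a non-sibilant consonant, so the genitive suffix is -uzu, giving *ugdortajiduzu*.
The last vowel of the genitive form *ugdortajiduzu* is /u/, which is a rounded vowel, so the dative suffix is -muz, giving *ugdortajiduzumuz*.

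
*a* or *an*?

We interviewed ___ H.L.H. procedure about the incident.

The indefinite article is chosen by the initial *sound* of the following word, not its spelling.
The initialism *H.L.H.* is read letter by letter; the first letter, H, is pronounced /eɪtʃ/, which begins with a vowel sound.
So the article is *an*: We interviewed an H.L.H. procedure about the incident.

an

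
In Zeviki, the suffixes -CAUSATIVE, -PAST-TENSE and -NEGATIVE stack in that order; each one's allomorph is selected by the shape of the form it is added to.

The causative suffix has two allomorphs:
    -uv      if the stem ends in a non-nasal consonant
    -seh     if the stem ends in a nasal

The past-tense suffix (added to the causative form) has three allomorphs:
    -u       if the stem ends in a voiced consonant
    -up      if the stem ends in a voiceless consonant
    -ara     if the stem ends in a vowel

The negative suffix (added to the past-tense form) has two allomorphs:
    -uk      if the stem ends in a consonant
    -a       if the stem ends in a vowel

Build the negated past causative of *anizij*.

anizijuvua

*anizij*: final consonant = /j/, non-nasal → -uv → *anizijuv*.
The final sound of the causative form *anizijuv* is /v/, which is a voiced consonant, so the past-tense suffix is -u, giving *anizijuvu*.
The past-tense form *anizijuvu*: final sound = /u/, a vowel → -a → *anizijuvua*.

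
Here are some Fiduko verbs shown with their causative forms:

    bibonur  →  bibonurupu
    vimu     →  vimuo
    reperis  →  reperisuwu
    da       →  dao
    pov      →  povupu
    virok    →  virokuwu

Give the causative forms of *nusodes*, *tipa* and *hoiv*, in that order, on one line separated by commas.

The alternation tracks the final sound of the stem — -uwu when the stem ends in a voiceless consonant (*reperis*, *virok*); -upu when the stem ends in a voiced consonant (*bibonur*, *pov*); -o when the stem ends in a vowel (*vimu*, *da*).
The final sound of *nusodes* is /s/, which is a voiceless consonant, so the suffix is -uwu, giving *nusodesuwu*.
Since the final sound of *tipa* is /a/ (a vowel), it takes -o, giving *tipao*.
*hoiv*: final sound = /v/, a voiced consonant → -upu → *hoivupu*.

nusodesuwu, tipao, hoivupu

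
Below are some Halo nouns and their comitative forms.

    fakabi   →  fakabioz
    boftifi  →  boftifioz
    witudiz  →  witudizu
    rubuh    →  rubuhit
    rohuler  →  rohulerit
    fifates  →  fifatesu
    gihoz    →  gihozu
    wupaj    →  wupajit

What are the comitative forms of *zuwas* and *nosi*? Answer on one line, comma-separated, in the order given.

zuwasu, nosioz

Looking at the final sound of each stem: -u when the stem ends in a sibilant (*witudiz*, *fifates*, *gihoz*); -it when the stem ends in a non-sibilant consonant (*rubuh*, *rohuler*, *wupaj*); -oz when the stem ends in a vowel (*fakabi*, *boftifi*).
*zuwas* — final sound /s/ (a sibilant) → -u → *zuwasu*.
Since the final sound of *nosi* is /i/ (a vowel), it takes -oz, giving *nosioz*.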